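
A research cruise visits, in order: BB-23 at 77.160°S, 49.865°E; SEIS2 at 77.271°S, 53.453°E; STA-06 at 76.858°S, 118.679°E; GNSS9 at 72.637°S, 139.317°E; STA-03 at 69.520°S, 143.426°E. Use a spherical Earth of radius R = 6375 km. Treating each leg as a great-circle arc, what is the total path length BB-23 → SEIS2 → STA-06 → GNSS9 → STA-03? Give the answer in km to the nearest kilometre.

BB-23→SEIS2: c = 0.013990 rad, d = 89.19 km
SEIS2→STA-06: c = 0.241964 rad, d = 1542.52 km
STA-06→GNSS9: c = 0.118954 rad, d = 758.33 km
GNSS9→STA-03: c = 0.059132 rad, d = 376.97 km
Total = 89.19 + 1542.52 + 758.33 + 376.97 = 2767.01 km

2767 km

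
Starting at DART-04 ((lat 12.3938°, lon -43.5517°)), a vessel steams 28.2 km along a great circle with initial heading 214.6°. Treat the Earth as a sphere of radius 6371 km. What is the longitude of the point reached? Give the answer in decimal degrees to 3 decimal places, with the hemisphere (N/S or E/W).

43.699°W

δ = d/R = 28.2/6371 = 0.004426 rad
φ₂ = arcsin(sin φ₁ cos δ + cos φ₁ sin δ cos θ)
   = arcsin(0.21463·0.99999 + 0.97670·0.00443·-0.82314) = 12.18501°
λ₂ = λ₁ + atan2(sin θ sin δ cos φ₁, cos δ − sin φ₁ sin φ₂) = -43.69903°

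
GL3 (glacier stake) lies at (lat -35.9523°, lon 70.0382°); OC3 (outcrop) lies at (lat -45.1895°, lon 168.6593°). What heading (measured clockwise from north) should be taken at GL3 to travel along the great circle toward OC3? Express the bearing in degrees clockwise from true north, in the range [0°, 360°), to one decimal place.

132.4°

Δλ = 98.6211°
y = sin Δλ · cos φ₂ = 0.696801
x = cos φ₁ sin φ₂ − sin φ₁ cos φ₂ cos Δλ = -0.636322
θ = atan2(y, x) = 132.4025° → 132.4025° (mod 360°)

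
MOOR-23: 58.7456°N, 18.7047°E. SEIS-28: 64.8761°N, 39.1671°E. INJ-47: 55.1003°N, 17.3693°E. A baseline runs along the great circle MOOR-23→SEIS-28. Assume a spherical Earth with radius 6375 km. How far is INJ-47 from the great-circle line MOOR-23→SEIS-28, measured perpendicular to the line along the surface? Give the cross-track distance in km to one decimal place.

248.7 km

δ₁₃ = central angle MOOR-23→INJ-47 = 0.064878 rad  (haversine)
θ₁₃ = bearing MOOR-23→INJ-47 = 191.868°,  θ₁₂ = bearing MOOR-23→SEIS-28 = 48.853°
dₓₜ = R·arcsin(sin δ₁₃ · sin(θ₁₃ − θ₁₂)) = 6375·arcsin(0.06483·sin(143.015°)) = 248.712 km
|dₓₜ| = 248.712 km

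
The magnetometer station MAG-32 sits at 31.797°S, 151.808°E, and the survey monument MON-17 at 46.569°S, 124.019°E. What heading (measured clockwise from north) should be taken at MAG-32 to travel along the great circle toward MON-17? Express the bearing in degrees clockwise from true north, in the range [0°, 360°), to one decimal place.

227.2°

Δλ = -27.7890°
y = sin Δλ · cos φ₂ = -0.320515
x = cos φ₁ sin φ₂ − sin φ₁ cos φ₂ cos Δλ = -0.296750
θ = atan2(y, x) = -132.7952° → 227.2048° (mod 360°)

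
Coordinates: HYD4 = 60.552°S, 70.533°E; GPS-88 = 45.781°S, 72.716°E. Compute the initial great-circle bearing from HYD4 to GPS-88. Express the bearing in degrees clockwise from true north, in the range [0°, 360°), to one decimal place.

6.0°

Δλ = 2.1830°
y = sin Δλ · cos φ₂ = 0.026565
x = cos φ₁ sin φ₂ − sin φ₁ cos φ₂ cos Δλ = 0.254516
θ = atan2(y, x) = 5.9587° → 5.9587° (mod 360°)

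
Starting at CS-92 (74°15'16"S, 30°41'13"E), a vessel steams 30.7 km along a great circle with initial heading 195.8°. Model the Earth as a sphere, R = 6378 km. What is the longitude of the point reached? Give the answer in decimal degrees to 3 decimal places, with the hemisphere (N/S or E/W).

30.406°E

CS-92: φ = -74.25444°, λ = +30.68694°
δ = d/R = 30.7/6378 = 0.004813 rad
φ₂ = arcsin(sin φ₁ cos δ + cos φ₁ sin δ cos θ)
   = arcsin(-0.96248·0.99999 + 0.27137·0.00481·-0.96222) = -74.51964°
λ₂ = λ₁ + atan2(sin θ sin δ cos φ₁, cos δ − sin φ₁ sin φ₂) = 30.40560°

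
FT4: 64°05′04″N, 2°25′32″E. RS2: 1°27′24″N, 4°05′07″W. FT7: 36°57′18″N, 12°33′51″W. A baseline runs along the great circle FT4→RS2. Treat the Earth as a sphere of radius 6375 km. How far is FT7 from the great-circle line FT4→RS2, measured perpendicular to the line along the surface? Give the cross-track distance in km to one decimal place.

FT4: φ = +64.08444°, λ = +2.42556°
RS2: φ = +1.45667°, λ = -4.08528°
FT7: φ = +36.95500°, λ = -12.56417°
δ₁₃ = central angle FT4→FT7 = 0.498931 rad  (haversine)
θ₁₃ = bearing FT4→FT7 = 205.592°,  θ₁₂ = bearing FT4→RS2 = 187.322°
dₓₜ = R·arcsin(sin δ₁₃ · sin(θ₁₃ − θ₁₂)) = 6375·arcsin(0.47849·sin(18.270°)) = 959.910 km
|dₓₜ| = 959.910 km

959.9 km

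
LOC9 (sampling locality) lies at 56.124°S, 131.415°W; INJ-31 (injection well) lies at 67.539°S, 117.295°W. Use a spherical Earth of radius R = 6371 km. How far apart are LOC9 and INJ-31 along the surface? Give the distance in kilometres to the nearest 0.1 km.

Δφ = -11.4150°,  Δλ = 14.1200°
a = sin²(Δφ/2) + cos φ₁ cos φ₂ sin²(Δλ/2) = 0.013107
c = 2·arcsin(√a) = 0.229478 rad = 13.1481°
d = R·c = 6371 × 0.229478 = 1462.0 km

1462.0 km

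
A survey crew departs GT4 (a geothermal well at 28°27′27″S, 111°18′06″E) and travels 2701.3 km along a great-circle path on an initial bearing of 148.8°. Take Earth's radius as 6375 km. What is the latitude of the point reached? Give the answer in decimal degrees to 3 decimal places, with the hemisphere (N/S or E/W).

GT4: φ = -28.45750°, λ = +111.30167°
δ = d/R = 2701.3/6375 = 0.423733 rad
φ₂ = arcsin(sin φ₁ cos δ + cos φ₁ sin δ cos θ)
   = arcsin(-0.47651·0.91156 + 0.87917·0.41117·-0.85536) = -48.03612°
λ₂ = λ₁ + atan2(sin θ sin δ cos φ₁, cos δ − sin φ₁ sin φ₂) = 129.87630°

48.036°S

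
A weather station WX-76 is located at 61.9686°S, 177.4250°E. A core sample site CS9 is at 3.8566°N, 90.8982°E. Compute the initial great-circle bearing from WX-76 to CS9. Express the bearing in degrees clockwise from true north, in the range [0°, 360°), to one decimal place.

Δλ = -86.5268°
y = sin Δλ · cos φ₂ = -0.995903
x = cos φ₁ sin φ₂ − sin φ₁ cos φ₂ cos Δλ = 0.084963
θ = atan2(y, x) = -85.1238° → 274.8762° (mod 360°)

274.9°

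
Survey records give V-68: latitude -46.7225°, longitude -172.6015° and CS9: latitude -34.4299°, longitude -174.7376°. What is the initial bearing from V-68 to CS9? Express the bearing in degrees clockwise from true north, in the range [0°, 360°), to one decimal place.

351.8°

Δλ = -2.1361°
y = sin Δλ · cos φ₂ = -0.030744
x = cos φ₁ sin φ₂ − sin φ₁ cos φ₂ cos Δλ = 0.212487
θ = atan2(y, x) = -8.2327° → 351.7673° (mod 360°)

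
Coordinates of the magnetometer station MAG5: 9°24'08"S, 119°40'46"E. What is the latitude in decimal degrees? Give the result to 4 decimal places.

9.4022°S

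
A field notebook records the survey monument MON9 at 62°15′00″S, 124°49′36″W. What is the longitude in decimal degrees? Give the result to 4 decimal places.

124° + 49′/60 + 36″/3600 = 124 + 0.81667 + 0.01000 = 124.8267°

124.8267°W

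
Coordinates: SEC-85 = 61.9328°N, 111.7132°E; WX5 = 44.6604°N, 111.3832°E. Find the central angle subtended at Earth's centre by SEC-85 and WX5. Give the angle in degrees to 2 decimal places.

Δφ = -17.2724°,  Δλ = -0.3300°
a = sin²(Δφ/2) + cos φ₁ cos φ₂ sin²(Δλ/2) = 0.022551
c = 2·arcsin(√a) = 0.301479 rad = 17.2735°

17.27°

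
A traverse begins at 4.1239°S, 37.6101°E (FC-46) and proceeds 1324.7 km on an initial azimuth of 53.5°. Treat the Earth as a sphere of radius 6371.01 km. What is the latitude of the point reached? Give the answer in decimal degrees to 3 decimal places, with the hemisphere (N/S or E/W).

2.987°N

δ = d/R = 1324.7/6371.01 = 0.207926 rad
φ₂ = arcsin(sin φ₁ cos δ + cos φ₁ sin δ cos θ)
   = arcsin(-0.07191·0.97846 + 0.99741·0.20643·0.59482) = 2.98689°
λ₂ = λ₁ + atan2(sin θ sin δ cos φ₁, cos δ − sin φ₁ sin φ₂) = 47.17513°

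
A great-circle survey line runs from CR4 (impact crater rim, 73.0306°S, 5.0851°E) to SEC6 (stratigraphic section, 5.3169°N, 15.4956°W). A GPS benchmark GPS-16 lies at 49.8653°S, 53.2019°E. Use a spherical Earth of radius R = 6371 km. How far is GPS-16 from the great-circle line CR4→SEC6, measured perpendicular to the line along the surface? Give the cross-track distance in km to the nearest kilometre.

δ₁₃ = central angle CR4→GPS-16 = 0.541683 rad  (haversine)
θ₁₃ = bearing CR4→GPS-16 = 68.559°,  θ₁₂ = bearing CR4→SEC6 = 339.142°
dₓₜ = R·arcsin(sin δ₁₃ · sin(θ₁₃ − θ₁₂)) = 6371·arcsin(0.51558·sin(-270.582°)) = 3450.865 km
|dₓₜ| = 3450.865 km

3451 km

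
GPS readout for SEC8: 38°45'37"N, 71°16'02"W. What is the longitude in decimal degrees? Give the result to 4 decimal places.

71.2672°W

71° + 16′/60 + 2″/3600 = 71 + 0.26667 + 0.00056 = 71.2672°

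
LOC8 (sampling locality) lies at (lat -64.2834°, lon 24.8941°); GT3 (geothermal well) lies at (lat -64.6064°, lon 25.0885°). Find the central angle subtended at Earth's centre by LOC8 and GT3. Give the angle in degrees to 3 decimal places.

Δφ = -0.3230°,  Δλ = 0.1944°
a = sin²(Δφ/2) + cos φ₁ cos φ₂ sin²(Δλ/2) = 0.000008
c = 2·arcsin(√a) = 0.005824 rad = 0.3337°

0.334°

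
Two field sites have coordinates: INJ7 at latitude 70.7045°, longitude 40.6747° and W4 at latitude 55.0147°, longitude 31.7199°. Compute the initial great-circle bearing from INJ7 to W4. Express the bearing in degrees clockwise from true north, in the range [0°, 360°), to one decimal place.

198.7°

Δλ = -8.9548°
y = sin Δλ · cos φ₂ = -0.089247
x = cos φ₁ sin φ₂ − sin φ₁ cos φ₂ cos Δλ = -0.263833
θ = atan2(y, x) = -161.3107° → 198.6893° (mod 360°)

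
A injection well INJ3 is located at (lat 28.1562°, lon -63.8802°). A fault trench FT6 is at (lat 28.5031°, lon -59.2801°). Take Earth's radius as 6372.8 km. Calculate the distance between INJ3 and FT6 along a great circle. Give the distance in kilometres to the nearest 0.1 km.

452.0 km

Δφ = 0.3469°,  Δλ = 4.6001°
a = sin²(Δφ/2) + cos φ₁ cos φ₂ sin²(Δλ/2) = 0.001257
c = 2·arcsin(√a) = 0.070925 rad = 4.0637°
d = R·c = 6372.8 × 0.070925 = 452.0 km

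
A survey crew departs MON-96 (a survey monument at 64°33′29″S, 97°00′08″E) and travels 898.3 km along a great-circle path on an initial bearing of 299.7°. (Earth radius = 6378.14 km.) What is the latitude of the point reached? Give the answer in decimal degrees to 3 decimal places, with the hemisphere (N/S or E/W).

MON-96: φ = -64.55806°, λ = +97.00222°
δ = d/R = 898.3/6378.14 = 0.140840 rad
φ₂ = arcsin(sin φ₁ cos δ + cos φ₁ sin δ cos θ)
   = arcsin(-0.90302·0.99010 + 0.42960·0.14038·0.49546) = -59.79161°
λ₂ = λ₁ + atan2(sin θ sin δ cos φ₁, cos δ − sin φ₁ sin φ₂) = 82.97731°

59.792°S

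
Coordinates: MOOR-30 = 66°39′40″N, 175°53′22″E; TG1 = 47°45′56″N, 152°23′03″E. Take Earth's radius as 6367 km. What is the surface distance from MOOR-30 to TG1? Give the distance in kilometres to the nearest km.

2498 km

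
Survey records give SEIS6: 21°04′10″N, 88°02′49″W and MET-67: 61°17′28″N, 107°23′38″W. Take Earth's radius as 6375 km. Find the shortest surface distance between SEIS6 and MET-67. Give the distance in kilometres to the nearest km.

4720 km

SEIS6: φ = +21.06944°, λ = -88.04694°
MET-67: φ = +61.29111°, λ = -107.39389°
Δφ = 40.2217°,  Δλ = -19.3469°
a = sin²(Δφ/2) + cos φ₁ cos φ₂ sin²(Δλ/2) = 0.130880
c = 2·arcsin(√a) = 0.740340 rad = 42.4183°
d = R·c = 6375 × 0.740340 = 4719.7 km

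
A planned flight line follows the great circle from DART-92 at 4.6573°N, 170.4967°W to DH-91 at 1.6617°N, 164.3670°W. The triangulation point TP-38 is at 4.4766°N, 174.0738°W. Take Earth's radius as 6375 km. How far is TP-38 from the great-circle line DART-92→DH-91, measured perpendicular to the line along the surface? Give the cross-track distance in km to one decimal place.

190.3 km

δ₁₃ = central angle DART-92→TP-38 = 0.062314 rad  (haversine)
θ₁₃ = bearing DART-92→TP-38 = 267.242°,  θ₁₂ = bearing DART-92→DH-91 = 115.886°
dₓₜ = R·arcsin(sin δ₁₃ · sin(θ₁₃ − θ₁₂)) = 6375·arcsin(0.06227·sin(151.356°)) = 190.331 km
|dₓₜ| = 190.331 km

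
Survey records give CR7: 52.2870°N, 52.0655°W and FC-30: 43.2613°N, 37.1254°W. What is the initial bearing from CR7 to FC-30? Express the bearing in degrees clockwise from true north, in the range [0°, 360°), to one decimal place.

126.2°

Δλ = 14.9401°
y = sin Δλ · cos φ₂ = 0.187746
x = cos φ₁ sin φ₂ − sin φ₁ cos φ₂ cos Δλ = -0.137403
θ = atan2(y, x) = 126.1988° → 126.1988° (mod 360°)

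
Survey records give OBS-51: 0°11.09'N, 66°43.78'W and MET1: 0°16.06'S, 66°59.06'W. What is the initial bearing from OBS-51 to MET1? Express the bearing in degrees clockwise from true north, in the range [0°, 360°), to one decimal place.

209.4°

OBS-51: φ = +0.18483°, λ = -66.72967°
MET1: φ = -0.26767°, λ = -66.98433°
Δλ = -0.2547°
y = sin Δλ · cos φ₂ = -0.004445
x = cos φ₁ sin φ₂ − sin φ₁ cos φ₂ cos Δλ = -0.007898
θ = atan2(y, x) = -150.6292° → 209.3708° (mod 360°)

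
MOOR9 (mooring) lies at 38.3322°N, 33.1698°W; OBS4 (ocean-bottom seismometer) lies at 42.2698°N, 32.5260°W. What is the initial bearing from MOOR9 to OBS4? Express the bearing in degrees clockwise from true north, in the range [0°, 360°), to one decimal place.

6.9°

Δλ = 0.6438°
y = sin Δλ · cos φ₂ = 0.008315
x = cos φ₁ sin φ₂ − sin φ₁ cos φ₂ cos Δλ = 0.068699
θ = atan2(y, x) = 6.9009° → 6.9009° (mod 360°)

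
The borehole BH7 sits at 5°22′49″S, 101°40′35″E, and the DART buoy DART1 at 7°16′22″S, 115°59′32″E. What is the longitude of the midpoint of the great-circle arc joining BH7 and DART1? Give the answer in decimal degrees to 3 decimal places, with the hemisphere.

BH7: φ = -5.38028°, λ = +101.67639°
DART1: φ = -7.27278°, λ = +115.99222°
Bx = cos φ₂ cos Δλ = 0.961152,  By = cos φ₂ sin Δλ = 0.245277
φₘ = atan2(sin φ₁ + sin φ₂, √((cos φ₁ + Bx)² + By²)) = -6.37581°
λₘ = λ₁ + atan2(By, cos φ₁ + Bx) = 108.82113°

108.821°E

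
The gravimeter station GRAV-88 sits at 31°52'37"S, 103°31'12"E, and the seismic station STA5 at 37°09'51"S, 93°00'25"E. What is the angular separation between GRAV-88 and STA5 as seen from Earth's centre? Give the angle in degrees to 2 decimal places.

GRAV-88: φ = -31.87694°, λ = +103.52000°
STA5: φ = -37.16417°, λ = +93.00694°
Δφ = -5.2872°,  Δλ = -10.5131°
a = sin²(Δφ/2) + cos φ₁ cos φ₂ sin²(Δλ/2) = 0.007807
c = 2·arcsin(√a) = 0.176949 rad = 10.1384°

10.14°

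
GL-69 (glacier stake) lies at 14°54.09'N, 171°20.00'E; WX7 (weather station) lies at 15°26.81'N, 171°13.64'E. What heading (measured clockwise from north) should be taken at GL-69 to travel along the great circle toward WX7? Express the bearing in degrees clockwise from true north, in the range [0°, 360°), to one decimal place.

GL-69: φ = +14.90150°, λ = +171.33333°
WX7: φ = +15.44683°, λ = +171.22733°
Δλ = -0.1060°
y = sin Δλ · cos φ₂ = -0.001783
x = cos φ₁ sin φ₂ − sin φ₁ cos φ₂ cos Δλ = 0.009518
θ = atan2(y, x) = -10.6113° → 349.3887° (mod 360°)

349.4°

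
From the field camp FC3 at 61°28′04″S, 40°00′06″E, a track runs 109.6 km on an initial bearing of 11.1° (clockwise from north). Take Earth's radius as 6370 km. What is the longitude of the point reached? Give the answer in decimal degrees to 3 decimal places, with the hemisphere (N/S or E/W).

40.387°E

FC3: φ = -61.46778°, λ = +40.00167°
δ = d/R = 109.6/6370 = 0.017206 rad
φ₂ = arcsin(sin φ₁ cos δ + cos φ₁ sin δ cos θ)
   = arcsin(-0.87855·0.99985 + 0.47765·0.01720·0.98129) = -60.49985°
λ₂ = λ₁ + atan2(sin θ sin δ cos φ₁, cos δ − sin φ₁ sin φ₂) = 40.38707°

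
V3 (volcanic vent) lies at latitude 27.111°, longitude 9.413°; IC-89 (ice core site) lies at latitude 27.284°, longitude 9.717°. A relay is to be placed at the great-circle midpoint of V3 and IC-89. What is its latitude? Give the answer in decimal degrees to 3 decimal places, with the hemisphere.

27.198°N

Bx = cos φ₂ cos Δλ = 0.888733,  By = cos φ₂ sin Δλ = 0.004715
φₘ = atan2(sin φ₁ + sin φ₂, √((cos φ₁ + Bx)² + By²)) = 27.19758°
λₘ = λ₁ + atan2(By, cos φ₁ + Bx) = 9.56488°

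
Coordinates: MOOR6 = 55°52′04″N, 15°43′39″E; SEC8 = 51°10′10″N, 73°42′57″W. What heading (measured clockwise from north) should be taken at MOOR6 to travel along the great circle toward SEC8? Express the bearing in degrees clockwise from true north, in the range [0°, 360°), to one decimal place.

304.6°

MOOR6: φ = +55.86778°, λ = +15.72750°
SEC8: φ = +51.16944°, λ = -73.71583°
Δλ = -89.4433°
y = sin Δλ · cos φ₂ = -0.626990
x = cos φ₁ sin φ₂ − sin φ₁ cos φ₂ cos Δλ = 0.432060
θ = atan2(y, x) = -55.4292° → 304.5708° (mod 360°)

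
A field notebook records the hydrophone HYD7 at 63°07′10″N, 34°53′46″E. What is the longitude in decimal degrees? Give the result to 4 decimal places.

34° + 53′/60 + 46″/3600 = 34 + 0.88333 + 0.01278 = 34.8961°

34.8961°E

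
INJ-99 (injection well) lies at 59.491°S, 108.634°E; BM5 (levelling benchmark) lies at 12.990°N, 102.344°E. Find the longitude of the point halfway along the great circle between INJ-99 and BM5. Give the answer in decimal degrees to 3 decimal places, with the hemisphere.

Bx = cos φ₂ cos Δλ = 0.968543,  By = cos φ₂ sin Δλ = -0.106757
φₘ = atan2(sin φ₁ + sin φ₂, √((cos φ₁ + Bx)² + By²)) = -23.27872°
λₘ = λ₁ + atan2(By, cos φ₁ + Bx) = 104.49768°

104.498°E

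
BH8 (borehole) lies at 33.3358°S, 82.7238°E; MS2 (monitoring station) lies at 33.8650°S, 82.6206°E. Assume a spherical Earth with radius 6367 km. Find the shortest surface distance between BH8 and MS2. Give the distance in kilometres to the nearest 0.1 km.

Δφ = -0.5292°,  Δλ = -0.1032°
a = sin²(Δφ/2) + cos φ₁ cos φ₂ sin²(Δλ/2) = 0.000022
c = 2·arcsin(√a) = 0.009357 rad = 0.5361°
d = R·c = 6367 × 0.009357 = 59.6 km

59.6 km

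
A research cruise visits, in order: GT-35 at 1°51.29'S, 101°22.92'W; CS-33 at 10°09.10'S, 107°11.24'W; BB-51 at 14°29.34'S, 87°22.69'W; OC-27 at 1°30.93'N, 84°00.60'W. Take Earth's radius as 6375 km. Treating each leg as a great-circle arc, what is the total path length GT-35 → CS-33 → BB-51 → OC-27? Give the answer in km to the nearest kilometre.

GT-35: φ = -1.85483°, λ = -101.38200°
CS-33: φ = -10.15167°, λ = -107.18733°
BB-51: φ = -14.48900°, λ = -87.37817°
OC-27: φ = +1.51550°, λ = -84.01000°
GT-35→CS-33: c = 0.176365 rad, d = 1124.33 km
CS-33→BB-51: c = 0.345986 rad, d = 2205.66 km
BB-51→OC-27: c = 0.285332 rad, d = 1818.99 km
Total = 1124.33 + 2205.66 + 1818.99 = 5148.98 km

5149 km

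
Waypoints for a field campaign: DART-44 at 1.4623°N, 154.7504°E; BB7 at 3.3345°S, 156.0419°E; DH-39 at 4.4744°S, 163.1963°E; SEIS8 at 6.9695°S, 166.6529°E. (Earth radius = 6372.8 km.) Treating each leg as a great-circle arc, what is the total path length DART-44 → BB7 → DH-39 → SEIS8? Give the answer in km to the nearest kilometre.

1829 km

DART-44→BB7: c = 0.086699 rad, d = 552.51 km
BB7→DH-39: c = 0.126154 rad, d = 803.96 km
DH-39→SEIS8: c = 0.074157 rad, d = 472.59 km
Total = 552.51 + 803.96 + 472.59 = 1829.06 km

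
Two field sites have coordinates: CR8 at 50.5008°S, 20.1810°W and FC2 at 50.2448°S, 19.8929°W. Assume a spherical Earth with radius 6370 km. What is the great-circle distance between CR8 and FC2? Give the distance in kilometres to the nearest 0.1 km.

Δφ = 0.2560°,  Δλ = 0.2881°
a = sin²(Δφ/2) + cos φ₁ cos φ₂ sin²(Δλ/2) = 0.000008
c = 2·arcsin(√a) = 0.005500 rad = 0.3151°
d = R·c = 6370 × 0.005500 = 35.0 km

35.0 km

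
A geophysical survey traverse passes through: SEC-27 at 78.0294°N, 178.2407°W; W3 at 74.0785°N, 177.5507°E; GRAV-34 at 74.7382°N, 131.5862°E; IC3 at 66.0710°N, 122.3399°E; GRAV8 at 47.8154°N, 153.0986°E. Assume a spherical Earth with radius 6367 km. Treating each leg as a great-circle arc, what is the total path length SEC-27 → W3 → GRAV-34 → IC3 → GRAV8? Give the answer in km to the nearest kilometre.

SEC-27→W3: c = 0.071148 rad, d = 453.00 km
W3→GRAV-34: c = 0.210544 rad, d = 1340.53 km
GRAV-34→IC3: c = 0.160215 rad, d = 1020.09 km
IC3→GRAV8: c = 0.424236 rad, d = 2701.11 km
Total = 453.00 + 1340.53 + 1020.09 + 2701.11 = 5514.73 km

5515 km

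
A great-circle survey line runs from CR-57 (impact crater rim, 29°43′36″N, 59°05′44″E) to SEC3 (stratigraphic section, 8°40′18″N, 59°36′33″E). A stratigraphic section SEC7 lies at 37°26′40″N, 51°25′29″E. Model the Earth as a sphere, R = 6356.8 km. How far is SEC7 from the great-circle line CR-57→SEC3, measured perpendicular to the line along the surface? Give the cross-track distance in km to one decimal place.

CR-57: φ = +29.72667°, λ = +59.09556°
SEC3: φ = +8.67167°, λ = +59.60917°
SEC7: φ = +37.44444°, λ = +51.42472°
δ₁₃ = central angle CR-57→SEC7 = 0.174740 rad  (haversine)
θ₁₃ = bearing CR-57→SEC7 = 322.441°,  θ₁₂ = bearing CR-57→SEC3 = 178.587°
dₓₜ = R·arcsin(sin δ₁₃ · sin(θ₁₃ − θ₁₂)) = 6356.8·arcsin(0.17385·sin(143.854°)) = 653.013 km
|dₓₜ| = 653.013 km

653.0 km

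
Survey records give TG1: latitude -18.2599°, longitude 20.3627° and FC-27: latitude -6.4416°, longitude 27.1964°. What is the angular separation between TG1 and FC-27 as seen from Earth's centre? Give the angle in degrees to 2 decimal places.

13.57°

Δφ = 11.8183°,  Δλ = 6.8337°
a = sin²(Δφ/2) + cos φ₁ cos φ₂ sin²(Δλ/2) = 0.013951
c = 2·arcsin(√a) = 0.236781 rad = 13.5666°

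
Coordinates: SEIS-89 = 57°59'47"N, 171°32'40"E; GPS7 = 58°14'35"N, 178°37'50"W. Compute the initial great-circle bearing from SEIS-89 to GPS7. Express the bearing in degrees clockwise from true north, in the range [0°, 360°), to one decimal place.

SEIS-89: φ = +57.99639°, λ = +171.54444°
GPS7: φ = +58.24306°, λ = -178.63056°
Δλ = 9.8250°
y = sin Δλ · cos φ₂ = 0.089810
x = cos φ₁ sin φ₂ − sin φ₁ cos φ₂ cos Δλ = 0.010851
θ = atan2(y, x) = 83.1108° → 83.1108° (mod 360°)

83.1°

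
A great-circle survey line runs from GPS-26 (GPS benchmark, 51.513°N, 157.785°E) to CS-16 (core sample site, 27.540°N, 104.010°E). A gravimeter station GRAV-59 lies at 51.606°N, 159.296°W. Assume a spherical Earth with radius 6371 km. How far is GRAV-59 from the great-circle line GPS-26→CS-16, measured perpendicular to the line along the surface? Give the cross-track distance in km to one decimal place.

373.1 km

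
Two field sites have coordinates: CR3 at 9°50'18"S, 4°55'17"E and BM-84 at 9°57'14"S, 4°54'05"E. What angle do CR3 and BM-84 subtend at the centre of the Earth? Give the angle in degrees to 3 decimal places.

CR3: φ = -9.83833°, λ = +4.92139°
BM-84: φ = -9.95389°, λ = +4.90139°
Δφ = -0.1156°,  Δλ = -0.0200°
a = sin²(Δφ/2) + cos φ₁ cos φ₂ sin²(Δλ/2) = 0.000001
c = 2·arcsin(√a) = 0.002046 rad = 0.1172°

0.117°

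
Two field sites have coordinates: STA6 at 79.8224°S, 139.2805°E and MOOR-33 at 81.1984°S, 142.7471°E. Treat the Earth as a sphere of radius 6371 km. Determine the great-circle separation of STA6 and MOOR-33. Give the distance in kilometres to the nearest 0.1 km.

165.6 km

Δφ = -1.3760°,  Δλ = 3.4666°
a = sin²(Δφ/2) + cos φ₁ cos φ₂ sin²(Δλ/2) = 0.000169
c = 2·arcsin(√a) = 0.025994 rad = 1.4894°
d = R·c = 6371 × 0.025994 = 165.6 km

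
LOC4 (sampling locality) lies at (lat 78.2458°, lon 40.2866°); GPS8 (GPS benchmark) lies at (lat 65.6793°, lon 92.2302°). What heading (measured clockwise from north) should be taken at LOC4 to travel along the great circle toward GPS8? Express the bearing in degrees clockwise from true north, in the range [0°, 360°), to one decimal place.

101.0°

Δλ = 51.9436°
y = sin Δλ · cos φ₂ = 0.324287
x = cos φ₁ sin φ₂ − sin φ₁ cos φ₂ cos Δλ = -0.062917
θ = atan2(y, x) = 100.9799° → 100.9799° (mod 360°)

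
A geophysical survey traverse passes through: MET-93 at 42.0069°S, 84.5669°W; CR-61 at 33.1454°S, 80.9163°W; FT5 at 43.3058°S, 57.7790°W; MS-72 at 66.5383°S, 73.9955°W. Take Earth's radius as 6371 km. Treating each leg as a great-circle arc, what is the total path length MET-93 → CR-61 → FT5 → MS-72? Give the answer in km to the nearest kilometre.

MET-93→CR-61: c = 0.162653 rad, d = 1036.26 km
CR-61→FT5: c = 0.361663 rad, d = 2304.16 km
FT5→MS-72: c = 0.433777 rad, d = 2763.60 km
Total = 1036.26 + 2304.16 + 2763.60 = 6104.01 km

6104 km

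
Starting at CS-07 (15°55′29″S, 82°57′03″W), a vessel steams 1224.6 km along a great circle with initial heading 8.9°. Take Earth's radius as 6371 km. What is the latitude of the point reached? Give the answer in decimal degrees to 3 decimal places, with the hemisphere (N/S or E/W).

5.039°S

CS-07: φ = -15.92472°, λ = -82.95083°
δ = d/R = 1224.6/6371 = 0.192215 rad
φ₂ = arcsin(sin φ₁ cos δ + cos φ₁ sin δ cos θ)
   = arcsin(-0.27437·0.98158 + 0.96162·0.19103·0.98796) = -5.03884°
λ₂ = λ₁ + atan2(sin θ sin δ cos φ₁, cos δ − sin φ₁ sin φ₂) = -81.25065°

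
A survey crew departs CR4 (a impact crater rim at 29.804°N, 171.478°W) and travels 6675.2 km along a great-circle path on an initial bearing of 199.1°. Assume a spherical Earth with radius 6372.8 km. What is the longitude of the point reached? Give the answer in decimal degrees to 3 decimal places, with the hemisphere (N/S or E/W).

169.887°E

δ = d/R = 6675.2/6372.8 = 1.047452 rad
φ₂ = arcsin(sin φ₁ cos δ + cos φ₁ sin δ cos θ)
   = arcsin(0.49703·0.49978 + 0.86773·0.86615·-0.94495) = -27.50355°
λ₂ = λ₁ + atan2(sin θ sin δ cos φ₁, cos δ − sin φ₁ sin φ₂) = 169.88728°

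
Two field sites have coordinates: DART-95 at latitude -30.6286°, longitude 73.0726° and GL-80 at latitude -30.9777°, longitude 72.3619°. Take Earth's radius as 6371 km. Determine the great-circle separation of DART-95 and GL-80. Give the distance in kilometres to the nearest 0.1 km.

Δφ = -0.3491°,  Δλ = -0.7107°
a = sin²(Δφ/2) + cos φ₁ cos φ₂ sin²(Δλ/2) = 0.000038
c = 2·arcsin(√a) = 0.012273 rad = 0.7032°
d = R·c = 6371 × 0.012273 = 78.2 km

78.2 km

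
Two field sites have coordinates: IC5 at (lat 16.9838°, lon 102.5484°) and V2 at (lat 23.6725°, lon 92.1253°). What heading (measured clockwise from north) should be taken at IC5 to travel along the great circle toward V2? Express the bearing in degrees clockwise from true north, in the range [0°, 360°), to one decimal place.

306.1°

Δλ = -10.4231°
y = sin Δλ · cos φ₂ = -0.165693
x = cos φ₁ sin φ₂ − sin φ₁ cos φ₂ cos Δλ = 0.120889
θ = atan2(y, x) = -53.8855° → 306.1145° (mod 360°)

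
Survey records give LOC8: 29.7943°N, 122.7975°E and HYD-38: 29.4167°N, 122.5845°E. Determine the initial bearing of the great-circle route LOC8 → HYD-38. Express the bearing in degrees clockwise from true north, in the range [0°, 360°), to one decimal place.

206.2°

Δλ = -0.2130°
y = sin Δλ · cos φ₂ = -0.003238
x = cos φ₁ sin φ₂ − sin φ₁ cos φ₂ cos Δλ = -0.006587
θ = atan2(y, x) = -153.8219° → 206.1781° (mod 360°)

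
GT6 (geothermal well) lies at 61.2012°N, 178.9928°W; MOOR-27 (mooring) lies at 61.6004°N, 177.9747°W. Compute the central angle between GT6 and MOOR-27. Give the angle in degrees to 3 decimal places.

Δφ = 0.3992°,  Δλ = 1.0181°
a = sin²(Δφ/2) + cos φ₁ cos φ₂ sin²(Δλ/2) = 0.000030
c = 2·arcsin(√a) = 0.010995 rad = 0.6300°

0.630°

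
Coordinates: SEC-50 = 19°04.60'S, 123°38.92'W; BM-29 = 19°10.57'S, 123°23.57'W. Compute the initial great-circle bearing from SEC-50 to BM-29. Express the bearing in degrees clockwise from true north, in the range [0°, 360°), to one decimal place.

112.4°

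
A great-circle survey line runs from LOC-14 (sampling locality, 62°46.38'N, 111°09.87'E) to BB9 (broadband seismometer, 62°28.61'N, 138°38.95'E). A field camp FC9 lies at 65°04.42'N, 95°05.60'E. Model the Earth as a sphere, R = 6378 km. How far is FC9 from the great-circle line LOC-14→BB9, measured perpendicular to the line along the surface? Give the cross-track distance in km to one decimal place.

LOC-14: φ = +62.77300°, λ = +111.16450°
BB9: φ = +62.47683°, λ = +138.64917°
FC9: φ = +65.07367°, λ = +95.09333°
δ₁₃ = central angle LOC-14→FC9 = 0.129255 rad  (haversine)
θ₁₃ = bearing LOC-14→FC9 = 295.155°,  θ₁₂ = bearing LOC-14→BB9 = 79.064°
dₓₜ = R·arcsin(sin δ₁₃ · sin(θ₁₃ − θ₁₂)) = 6378·arcsin(0.12890·sin(216.091°)) = -484.739 km
|dₓₜ| = 484.739 km

484.7 km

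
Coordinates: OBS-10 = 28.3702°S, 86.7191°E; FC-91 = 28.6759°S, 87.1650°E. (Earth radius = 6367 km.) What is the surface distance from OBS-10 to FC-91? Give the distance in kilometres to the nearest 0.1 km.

55.2 km

Δφ = -0.3057°,  Δλ = 0.4459°
a = sin²(Δφ/2) + cos φ₁ cos φ₂ sin²(Δλ/2) = 0.000019
c = 2·arcsin(√a) = 0.008673 rad = 0.4969°
d = R·c = 6367 × 0.008673 = 55.2 km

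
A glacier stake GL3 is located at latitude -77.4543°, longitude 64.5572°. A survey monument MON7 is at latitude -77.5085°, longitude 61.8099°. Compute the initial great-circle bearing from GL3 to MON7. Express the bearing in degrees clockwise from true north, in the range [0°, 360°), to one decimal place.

Δλ = -2.7473°
y = sin Δλ · cos φ₂ = -0.010367
x = cos φ₁ sin φ₂ − sin φ₁ cos φ₂ cos Δλ = -0.001189
θ = atan2(y, x) = -96.5406° → 263.4594° (mod 360°)

263.5°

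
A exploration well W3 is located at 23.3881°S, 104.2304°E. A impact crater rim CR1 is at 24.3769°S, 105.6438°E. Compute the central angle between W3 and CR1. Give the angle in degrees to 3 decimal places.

1.627°

Δφ = -0.9888°,  Δλ = 1.4134°
a = sin²(Δφ/2) + cos φ₁ cos φ₂ sin²(Δλ/2) = 0.000202
c = 2·arcsin(√a) = 0.028401 rad = 1.6272°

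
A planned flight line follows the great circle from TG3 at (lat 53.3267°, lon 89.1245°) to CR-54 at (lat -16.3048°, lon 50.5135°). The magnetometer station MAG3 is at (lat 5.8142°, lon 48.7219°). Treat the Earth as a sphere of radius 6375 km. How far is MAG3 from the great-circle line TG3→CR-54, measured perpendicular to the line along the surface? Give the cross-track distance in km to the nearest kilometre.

1106 km

δ₁₃ = central angle TG3→MAG3 = 1.007799 rad  (haversine)
θ₁₃ = bearing TG3→MAG3 = 229.686°,  θ₁₂ = bearing TG3→CR-54 = 217.906°
dₓₜ = R·arcsin(sin δ₁₃ · sin(θ₁₃ − θ₁₂)) = 6375·arcsin(0.84566·sin(11.780°)) = 1106.117 km
|dₓₜ| = 1106.117 km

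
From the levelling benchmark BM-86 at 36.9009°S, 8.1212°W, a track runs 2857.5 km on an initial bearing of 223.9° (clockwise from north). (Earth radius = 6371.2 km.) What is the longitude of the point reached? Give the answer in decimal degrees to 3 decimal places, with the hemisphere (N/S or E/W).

δ = d/R = 2857.5/6371.2 = 0.448503 rad
φ₂ = arcsin(sin φ₁ cos δ + cos φ₁ sin δ cos θ)
   = arcsin(-0.60043·0.90110 + 0.79968·0.43362·-0.72055) = -52.26983°
λ₂ = λ₁ + atan2(sin θ sin δ cos φ₁, cos δ − sin φ₁ sin φ₂) = -37.54971°

37.550°W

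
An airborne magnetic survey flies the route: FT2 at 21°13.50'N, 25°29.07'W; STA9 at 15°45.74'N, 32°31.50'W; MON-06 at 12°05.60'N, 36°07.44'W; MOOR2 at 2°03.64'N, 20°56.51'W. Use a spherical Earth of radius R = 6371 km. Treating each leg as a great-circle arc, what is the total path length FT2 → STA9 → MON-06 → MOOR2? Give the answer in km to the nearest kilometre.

3533 km

FT2: φ = +21.22500°, λ = -25.48450°
STA9: φ = +15.76233°, λ = -32.52500°
MON-06: φ = +12.09333°, λ = -36.12400°
MOOR2: φ = +2.06067°, λ = -20.94183°
FT2→STA9: c = 0.150515 rad, d = 958.93 km
STA9→MON-06: c = 0.088409 rad, d = 563.25 km
MON-06→MOOR2: c = 0.315623 rad, d = 2010.83 km
Total = 958.93 + 563.25 + 2010.83 = 3533.02 km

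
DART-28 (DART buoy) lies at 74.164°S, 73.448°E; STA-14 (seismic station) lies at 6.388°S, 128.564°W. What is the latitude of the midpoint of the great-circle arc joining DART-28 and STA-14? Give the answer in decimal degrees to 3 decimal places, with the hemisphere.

Bx = cos φ₂ cos Δλ = -0.921349,  By = cos φ₂ sin Δλ = 0.372474
φₘ = atan2(sin φ₁ + sin φ₂, √((cos φ₁ + Bx)² + By²)) = -55.13320°
λₘ = λ₁ + atan2(By, cos φ₁ + Bx) = -136.42478°

55.133°S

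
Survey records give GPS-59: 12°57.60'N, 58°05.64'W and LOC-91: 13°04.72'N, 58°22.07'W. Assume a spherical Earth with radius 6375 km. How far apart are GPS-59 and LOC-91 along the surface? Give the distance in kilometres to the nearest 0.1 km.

32.5 km

GPS-59: φ = +12.96000°, λ = -58.09400°
LOC-91: φ = +13.07867°, λ = -58.36783°
Δφ = 0.1187°,  Δλ = -0.2738°
a = sin²(Δφ/2) + cos φ₁ cos φ₂ sin²(Δλ/2) = 0.000006
c = 2·arcsin(√a) = 0.005096 rad = 0.2920°
d = R·c = 6375 × 0.005096 = 32.5 km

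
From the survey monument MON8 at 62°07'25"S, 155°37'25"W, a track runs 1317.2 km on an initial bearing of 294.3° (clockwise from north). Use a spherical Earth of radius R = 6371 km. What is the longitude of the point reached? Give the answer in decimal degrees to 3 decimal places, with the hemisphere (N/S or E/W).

174.990°W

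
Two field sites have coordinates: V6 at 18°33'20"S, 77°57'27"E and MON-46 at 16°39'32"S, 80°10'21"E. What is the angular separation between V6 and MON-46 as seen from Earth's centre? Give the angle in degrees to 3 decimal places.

V6: φ = -18.55556°, λ = +77.95750°
MON-46: φ = -16.65889°, λ = +80.17250°
Δφ = 1.8967°,  Δλ = 2.2150°
a = sin²(Δφ/2) + cos φ₁ cos φ₂ sin²(Δλ/2) = 0.000613
c = 2·arcsin(√a) = 0.049532 rad = 2.8380°

2.838°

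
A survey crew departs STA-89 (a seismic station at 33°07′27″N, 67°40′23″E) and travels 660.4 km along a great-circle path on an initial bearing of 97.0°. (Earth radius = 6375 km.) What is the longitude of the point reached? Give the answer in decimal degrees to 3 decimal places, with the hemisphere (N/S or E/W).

STA-89: φ = +33.12417°, λ = +67.67306°
δ = d/R = 660.4/6375 = 0.103592 rad
φ₂ = arcsin(sin φ₁ cos δ + cos φ₁ sin δ cos θ)
   = arcsin(0.54646·0.99464 + 0.83749·0.10341·-0.12187) = 32.20646°
λ₂ = λ₁ + atan2(sin θ sin δ cos φ₁, cos δ − sin φ₁ sin φ₂) = 74.64021°

74.640°E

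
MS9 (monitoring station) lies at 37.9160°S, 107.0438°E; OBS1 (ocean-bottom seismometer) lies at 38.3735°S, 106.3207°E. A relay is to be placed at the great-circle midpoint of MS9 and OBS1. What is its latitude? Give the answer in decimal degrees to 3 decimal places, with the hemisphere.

38.145°S

Bx = cos φ₂ cos Δλ = 0.783918,  By = cos φ₂ sin Δλ = -0.009894
φₘ = atan2(sin φ₁ + sin φ₂, √((cos φ₁ + Bx)² + By²)) = -38.14530°
λₘ = λ₁ + atan2(By, cos φ₁ + Bx) = 106.68338°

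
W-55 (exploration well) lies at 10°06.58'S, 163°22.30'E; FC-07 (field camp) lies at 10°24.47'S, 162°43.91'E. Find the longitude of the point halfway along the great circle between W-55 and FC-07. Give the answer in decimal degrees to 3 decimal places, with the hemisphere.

W-55: φ = -10.10967°, λ = +163.37167°
FC-07: φ = -10.40783°, λ = +162.73183°
Bx = cos φ₂ cos Δλ = 0.983485,  By = cos φ₂ sin Δλ = -0.010983
φₘ = atan2(sin φ₁ + sin φ₂, √((cos φ₁ + Bx)² + By²)) = -10.25891°
λₘ = λ₁ + atan2(By, cos φ₁ + Bx) = 163.05190°

163.052°E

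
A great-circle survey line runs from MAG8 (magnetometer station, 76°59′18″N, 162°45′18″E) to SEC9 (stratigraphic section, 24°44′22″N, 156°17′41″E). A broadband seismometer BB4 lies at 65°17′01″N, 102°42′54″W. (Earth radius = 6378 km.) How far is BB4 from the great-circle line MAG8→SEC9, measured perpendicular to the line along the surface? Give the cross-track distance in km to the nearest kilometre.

2505 km

MAG8: φ = +76.98833°, λ = +162.75500°
SEC9: φ = +24.73944°, λ = +156.29472°
BB4: φ = +65.28361°, λ = -102.71500°
δ₁₃ = central angle MAG8→BB4 = 0.499902 rad  (haversine)
θ₁₃ = bearing MAG8→BB4 = 60.409°,  θ₁₂ = bearing MAG8→SEC9 = 187.416°
dₓₜ = R·arcsin(sin δ₁₃ · sin(θ₁₃ − θ₁₂)) = 6378·arcsin(0.47934·sin(-127.007°)) = -2505.311 km
|dₓₜ| = 2505.311 km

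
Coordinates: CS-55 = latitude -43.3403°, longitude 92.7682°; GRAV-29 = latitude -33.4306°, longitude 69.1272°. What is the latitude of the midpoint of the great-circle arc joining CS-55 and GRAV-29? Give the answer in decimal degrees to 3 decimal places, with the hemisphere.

38.982°S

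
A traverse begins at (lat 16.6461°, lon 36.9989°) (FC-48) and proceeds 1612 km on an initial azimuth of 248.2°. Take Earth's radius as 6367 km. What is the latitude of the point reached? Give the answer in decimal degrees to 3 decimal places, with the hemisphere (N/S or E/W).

δ = d/R = 1612/6367 = 0.253180 rad
φ₂ = arcsin(sin φ₁ cos δ + cos φ₁ sin δ cos θ)
   = arcsin(0.28646·0.96812 + 0.95809·0.25048·-0.37137) = 10.84797°
λ₂ = λ₁ + atan2(sin θ sin δ cos φ₁, cos δ − sin φ₁ sin φ₂) = 23.30099°

10.848°N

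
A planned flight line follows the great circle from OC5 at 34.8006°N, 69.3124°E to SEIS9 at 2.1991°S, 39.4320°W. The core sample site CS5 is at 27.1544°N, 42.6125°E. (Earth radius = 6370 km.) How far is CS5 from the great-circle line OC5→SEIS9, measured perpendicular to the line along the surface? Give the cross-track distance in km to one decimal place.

δ₁₃ = central angle OC5→CS5 = 0.419722 rad  (haversine)
θ₁₃ = bearing OC5→CS5 = 258.835°,  θ₁₂ = bearing OC5→SEIS9 = 279.111°
dₓₜ = R·arcsin(sin δ₁₃ · sin(θ₁₃ − θ₁₂)) = 6370·arcsin(0.40751·sin(-20.276°)) = -902.588 km
|dₓₜ| = 902.588 km

902.6 km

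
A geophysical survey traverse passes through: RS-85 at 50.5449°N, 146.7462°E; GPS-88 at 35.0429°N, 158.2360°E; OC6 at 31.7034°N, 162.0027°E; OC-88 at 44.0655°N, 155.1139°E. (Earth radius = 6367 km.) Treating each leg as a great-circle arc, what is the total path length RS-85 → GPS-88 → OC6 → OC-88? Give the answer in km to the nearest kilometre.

3965 km

RS-85→GPS-88: c = 0.307164 rad, d = 1955.71 km
GPS-88→OC6: c = 0.080056 rad, d = 509.72 km
OC6→OC-88: c = 0.235487 rad, d = 1499.35 km
Total = 1955.71 + 509.72 + 1499.35 = 3964.78 km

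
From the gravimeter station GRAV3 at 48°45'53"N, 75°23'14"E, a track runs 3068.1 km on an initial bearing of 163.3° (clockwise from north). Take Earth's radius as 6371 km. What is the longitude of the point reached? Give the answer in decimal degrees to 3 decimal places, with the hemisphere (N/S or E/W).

83.639°E

GRAV3: φ = +48.76472°, λ = +75.38722°
δ = d/R = 3068.1/6371 = 0.481573 rad
φ₂ = arcsin(sin φ₁ cos δ + cos φ₁ sin δ cos θ)
   = arcsin(0.75201·0.88627 + 0.65915·0.46317·-0.95782) = 21.96599°
λ₂ = λ₁ + atan2(sin θ sin δ cos φ₁, cos δ − sin φ₁ sin φ₂) = 83.63859°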